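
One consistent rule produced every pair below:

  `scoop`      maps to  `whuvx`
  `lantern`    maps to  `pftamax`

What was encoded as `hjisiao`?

The shift increases by 1 at each position, starting from +4: 4, 5, 6, ….
Decoding hjisiao: h−4=d, j−5=e, i−6=c, s−7=l, i−8=a, a−9=r, o−10=e.

declare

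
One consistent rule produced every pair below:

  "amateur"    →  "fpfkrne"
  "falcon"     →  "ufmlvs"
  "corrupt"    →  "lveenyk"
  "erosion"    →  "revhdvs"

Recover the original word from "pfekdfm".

a(0)→f(5) and m(12)→p(15) fit y≡3x+5 (mod 26); the inverse of 3 mod 26 is 9. Treating letters as 0–25, the rule is x ↦ 3x + 5 (mod 26).
Decoding pfekdfm: p(15)→9·(15−5)≡12=m; f(5)→9·(5−5)≡0=a; e(4)→9·(4−5)≡17=r; k(10)→9·(10−5)≡19=t; d(3)→9·(3−5)≡8=i; f(5)→9·(5−5)≡0=a; m(12)→9·(12−5)≡11=l (all mod 26).

martial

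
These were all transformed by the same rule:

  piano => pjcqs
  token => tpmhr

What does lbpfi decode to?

lance

In piano: p→p is +0, i→j is +1, a→c is +2, n→q is +3 — the shift increases by 1 each position. Letter i (0-indexed) is shifted by i+0, so successive shifts are 0, 1, 2, ….
Undoing it on lbpfi: l−0=l, b−1=a, p−2=n, f−3=c, i−4=e.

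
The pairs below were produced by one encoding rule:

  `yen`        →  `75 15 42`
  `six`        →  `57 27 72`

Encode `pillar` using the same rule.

y(#25)→75 and e(#5)→15: differences scale by 3, so n = 3·pos + 0. The formula is n = 3×(alphabet index, a=1).
Applying it to pillar: p=16→48, i=9→27, l=12→36, l=12→36, a=1→3, r=18→54.

48 27 36 36 3 54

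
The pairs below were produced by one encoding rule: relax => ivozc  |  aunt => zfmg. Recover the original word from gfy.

tub

Each pair mirrors across the alphabet (r↔i, e↔v, l↔o): positions sum to 25. This is the alphabet-reversal cipher (Atbash): a becomes z, b becomes y, etc.
Decoding gfy: g↔t, f↔u, y↔b.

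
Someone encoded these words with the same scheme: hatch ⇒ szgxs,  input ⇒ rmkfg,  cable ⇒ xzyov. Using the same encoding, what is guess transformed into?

tfvhh

Letters are reflected about the middle of the alphabet (position → 25−position): Atbash.
On guess: g↔t, u↔f, e↔v, s↔h, s↔h.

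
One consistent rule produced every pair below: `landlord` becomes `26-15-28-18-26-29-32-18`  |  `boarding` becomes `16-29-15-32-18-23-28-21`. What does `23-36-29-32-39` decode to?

ivory

Each letter is replaced by its alphabet position (a=1..z=26) + 14.
Reversing it on 23-36-29-32-39: 23→(23−14)÷1=9=i, 36→(36−14)÷1=22=v, 29→(29−14)÷1=15=o, 32→(32−14)÷1=18=r, 39→(39−14)÷1=25=y.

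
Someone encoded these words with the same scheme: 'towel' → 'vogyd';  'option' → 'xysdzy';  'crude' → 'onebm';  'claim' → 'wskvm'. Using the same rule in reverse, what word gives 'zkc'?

sap

The output letters match the input read backwards, each shifted +10: towel reversed is lewot. Two steps: reverse the string, then apply a Caesar shift of +10.
Undoing it on zkc: shift back: z−10=p, k−10=a, c−10=s → pas; then reverse → sap.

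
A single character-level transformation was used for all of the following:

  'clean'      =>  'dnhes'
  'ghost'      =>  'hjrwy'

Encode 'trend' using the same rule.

uthri

In clean: c→d is +1, l→n is +2, e→h is +3, a→e is +4 — the shift increases by 1 each position. Letter i (0-indexed) is shifted by i+1, so successive shifts are 1, 2, 3, ….
On trend: t+1=u, r+2=t, e+3=h, n+4=r, d+5=i.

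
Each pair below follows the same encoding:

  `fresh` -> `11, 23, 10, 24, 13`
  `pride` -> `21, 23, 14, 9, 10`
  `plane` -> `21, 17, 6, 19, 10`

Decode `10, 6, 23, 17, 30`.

early

f is letter #6 and maps to 11: an offset of 5. The number is (letter's place in the alphabet, a=1) + 5.
Reversing it on 10, 6, 23, 17, 30: 10→(10−5)÷1=5=e, 6→(6−5)÷1=1=a, 23→(23−5)÷1=18=r, 17→(17−5)÷1=12=l, 30→(30−5)÷1=25=y.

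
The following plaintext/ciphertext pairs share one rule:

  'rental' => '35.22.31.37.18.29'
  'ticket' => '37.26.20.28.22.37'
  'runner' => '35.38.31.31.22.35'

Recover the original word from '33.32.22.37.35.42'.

poetry

r is letter #18 and maps to 35: an offset of 17. Letters become their 1-based position plus 17 (so a→18, b→19, …).
Reversing it on 33.32.22.37.35.42: 33→(33−17)÷1=16=p, 32→(32−17)÷1=15=o, 22→(22−17)÷1=5=e, 37→(37−17)÷1=20=t, 35→(35−17)÷1=18=r, 42→(42−17)÷1=25=y.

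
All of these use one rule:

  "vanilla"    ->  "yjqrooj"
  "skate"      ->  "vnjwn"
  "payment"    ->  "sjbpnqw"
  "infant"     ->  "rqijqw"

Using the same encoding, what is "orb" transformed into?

The shift depends on letter class: consonant v→y is +3, but vowel a→j is +9. Vowels shift forward by 9 and consonants shift forward by 3.
For orb: o(vowel)+9=x, r(cons)+3=u, b(cons)+3=e.

xue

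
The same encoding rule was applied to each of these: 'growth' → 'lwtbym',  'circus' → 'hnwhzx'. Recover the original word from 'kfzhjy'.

faucet

This is a Caesar cipher with shift 5.
Undoing it on kfzhjy: k−5=f, f−5=a, z−5=u, h−5=c, j−5=e, y−5=t.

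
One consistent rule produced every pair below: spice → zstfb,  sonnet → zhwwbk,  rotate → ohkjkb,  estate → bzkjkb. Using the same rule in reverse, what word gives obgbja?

reveal

s(18)→z(25) and p(15)→s(18) fit y≡11x+9 (mod 26); the inverse of 11 mod 26 is 19. Each letter's alphabet position (a=0..z=25) is mapped through 11·x+9 mod 26 — an affine cipher.
Decoding obgbja: o(14)→19·(14−9)≡17=r; b(1)→19·(1−9)≡4=e; g(6)→19·(6−9)≡21=v; b(1)→19·(1−9)≡4=e; j(9)→19·(9−9)≡0=a; a(0)→19·(0−9)≡11=l (all mod 26).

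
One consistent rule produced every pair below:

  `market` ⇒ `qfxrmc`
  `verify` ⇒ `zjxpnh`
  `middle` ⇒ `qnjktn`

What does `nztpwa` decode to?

The shift increases by 1 at each position, starting from +4: 4, 5, 6, ….
Decoding nztpwa: n−4=j, z−5=u, t−6=n, p−7=i, w−8=o, a−9=r.

junior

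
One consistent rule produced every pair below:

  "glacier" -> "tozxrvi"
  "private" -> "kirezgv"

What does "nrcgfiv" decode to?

mixture

Each pair mirrors across the alphabet (g↔t, l↔o, a↔z): positions sum to 25. Letters are reflected about the middle of the alphabet (position → 25−position): Atbash.
Decoding nrcgfiv: n↔m, r↔i, c↔x, g↔t, f↔u, i↔r, v↔e.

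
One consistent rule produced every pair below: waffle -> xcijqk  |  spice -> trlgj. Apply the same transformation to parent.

The shift increases by 1 at each position, starting from +1: 1, 2, 3, ….
Applying it to parent: p+1=q, a+2=c, r+3=u, e+4=i, n+5=s, t+6=z.

qcuisz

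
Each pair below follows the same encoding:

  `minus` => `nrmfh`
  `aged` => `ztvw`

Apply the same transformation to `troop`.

Each pair mirrors across the alphabet (m↔n, i↔r, n↔m): positions sum to 25. Letters are reflected about the middle of the alphabet (position → 25−position): Atbash.
Applying it to troop: t↔g, r↔i, o↔l, o↔l, p↔k.

gillk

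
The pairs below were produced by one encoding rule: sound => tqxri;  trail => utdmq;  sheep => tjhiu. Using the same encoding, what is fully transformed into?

In sound: s→t is +1, o→q is +2, u→x is +3, n→r is +4 — the shift increases by 1 each position. Each letter shifts forward by (position + 1), i.e. 1, 2, 3, … — the shift grows by one for each successive letter.
On fully: f+1=g, u+2=w, l+3=o, l+4=p, y+5=d.

gwopd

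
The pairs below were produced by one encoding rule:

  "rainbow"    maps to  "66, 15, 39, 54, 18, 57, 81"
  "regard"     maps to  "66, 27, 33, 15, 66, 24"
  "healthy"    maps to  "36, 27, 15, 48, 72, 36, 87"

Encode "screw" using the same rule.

r(#18)→66 and a(#1)→15: differences scale by 3, so n = 3·pos + 12. The formula is n = 3×(alphabet index, a=1) + 12.
Applying it to screw: s=19→69, c=3→21, r=18→66, e=5→27, w=23→81.

69, 21, 66, 27, 81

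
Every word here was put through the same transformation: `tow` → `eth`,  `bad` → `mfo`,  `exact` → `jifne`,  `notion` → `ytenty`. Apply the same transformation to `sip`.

dna

The shift depends on letter class: consonant t→e is +11, but vowel o→t is +5. Vowels shift forward by 5 and consonants shift forward by 11.
On sip: s(cons)+11=d, i(vowel)+5=n, p(cons)+11=a.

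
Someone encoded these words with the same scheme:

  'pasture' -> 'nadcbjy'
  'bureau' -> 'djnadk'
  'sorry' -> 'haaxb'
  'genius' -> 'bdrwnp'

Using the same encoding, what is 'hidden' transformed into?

wnmmrq

The output letters match the input read backwards, each shifted +9: pasture reversed is erutsap. Read the word backwards and shift each letter +9.
On hidden: reverse → neddih; then shift: n+9=w, e+9=n, d+9=m, d+9=m, i+9=r, h+9=q.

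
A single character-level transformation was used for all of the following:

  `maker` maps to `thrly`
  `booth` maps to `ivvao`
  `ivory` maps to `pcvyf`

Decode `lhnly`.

Compare letters: m→t is +7, a→h is +7, k→r is +7 — a constant shift. Every letter moves 7 places later in the alphabet, wrapping around z→a.
Decoding lhnly: l−7=e, h−7=a, n−7=g, l−7=e, y−7=r.

eager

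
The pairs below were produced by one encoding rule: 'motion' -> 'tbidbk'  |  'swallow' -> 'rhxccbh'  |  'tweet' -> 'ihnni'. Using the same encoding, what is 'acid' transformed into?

xfdw

m(12)→t(19) and o(14)→b(1) fit y≡17x+23 (mod 26); the inverse of 17 mod 26 is 23. Treating letters as 0–25, the rule is x ↦ 17x + 23 (mod 26).
Applying it to acid: a(0)→17·0+23≡23=x; c(2)→17·2+23≡5=f; i(8)→17·8+23≡3=d; d(3)→17·3+23≡22=w (all mod 26).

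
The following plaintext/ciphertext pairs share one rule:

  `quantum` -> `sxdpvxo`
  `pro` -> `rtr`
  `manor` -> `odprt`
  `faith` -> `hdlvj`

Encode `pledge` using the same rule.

The shift depends on letter class: consonant q→s is +2, but vowel u→x is +3. The rule splits by letter class: vowels +3, consonants +2.
Applying it to pledge: p(cons)+2=r, l(cons)+2=n, e(vowel)+3=h, d(cons)+2=f, g(cons)+2=i, e(vowel)+3=h.

rnhfih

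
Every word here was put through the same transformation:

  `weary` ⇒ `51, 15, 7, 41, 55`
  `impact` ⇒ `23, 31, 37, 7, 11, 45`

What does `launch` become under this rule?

w(#23)→51 and e(#5)→15: differences scale by 2, so n = 2·pos + 5. Each letter becomes 2×(its alphabet position, a=1..z=26) + 5.
For launch: l=12→29, a=1→7, u=21→47, n=14→33, c=3→11, h=8→21.

29, 7, 47, 33, 11, 21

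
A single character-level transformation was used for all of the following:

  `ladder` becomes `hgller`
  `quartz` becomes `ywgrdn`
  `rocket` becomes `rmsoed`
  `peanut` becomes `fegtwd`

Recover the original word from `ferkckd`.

persist

l(11)→h(7) and a(0)→g(6) fit y≡19x+6 (mod 26); the inverse of 19 mod 26 is 11. Each letter's alphabet position (a=0..z=25) is mapped through 19·x+6 mod 26 — an affine cipher.
Reversing it on ferkckd: f(5)→11·(5−6)≡15=p; e(4)→11·(4−6)≡4=e; r(17)→11·(17−6)≡17=r; k(10)→11·(10−6)≡18=s; c(2)→11·(2−6)≡8=i; k(10)→11·(10−6)≡18=s; d(3)→11·(3−6)≡19=t (all mod 26).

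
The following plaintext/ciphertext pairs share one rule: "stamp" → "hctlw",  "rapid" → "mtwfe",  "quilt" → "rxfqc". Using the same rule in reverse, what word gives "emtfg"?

s(18)→h(7) and t(19)→c(2) fit y≡21x+19 (mod 26); the inverse of 21 mod 26 is 5. Treating letters as 0–25, the rule is x ↦ 21x + 19 (mod 26).
Decoding emtfg: e(4)→5·(4−19)≡3=d; m(12)→5·(12−19)≡17=r; t(19)→5·(19−19)≡0=a; f(5)→5·(5−19)≡8=i; g(6)→5·(6−19)≡13=n (all mod 26).

drain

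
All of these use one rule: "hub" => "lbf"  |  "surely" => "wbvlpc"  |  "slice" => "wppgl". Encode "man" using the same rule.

Vowels shift forward by 7 and consonants shift forward by 4.
On man: m(cons)+4=q, a(vowel)+7=h, n(cons)+4=r.

qhr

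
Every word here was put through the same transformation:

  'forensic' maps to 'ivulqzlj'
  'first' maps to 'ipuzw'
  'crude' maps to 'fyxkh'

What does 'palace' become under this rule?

The shifts repeat in a cycle of length 2: positions 0,1,… shift by +3, +7, then the pattern repeats.
Applying it to palace: p+3=s, a+7=h, l+3=o, a+7=h, c+3=f, e+7=l.

shohfl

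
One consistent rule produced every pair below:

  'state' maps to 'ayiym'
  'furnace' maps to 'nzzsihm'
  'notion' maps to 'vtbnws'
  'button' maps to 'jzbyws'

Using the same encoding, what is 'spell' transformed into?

Shifts by position in state: pos 0: s→a (+8), pos 1: t→y (+5), pos 2: a→i (+8), pos 3: t→y (+5) — repeating every 2. A repeating key of period 2 is used — shifts +8, +5 over and over.
On spell: s+8=a, p+5=u, e+8=m, l+5=q, l+8=t.

aumqt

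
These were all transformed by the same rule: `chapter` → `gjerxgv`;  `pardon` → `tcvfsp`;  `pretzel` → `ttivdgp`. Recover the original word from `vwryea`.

runway

Shifts by position in chapter: pos 0: c→g (+4), pos 1: h→j (+2), pos 2: a→e (+4), pos 3: p→r (+2) — repeating every 2. A repeating key of period 2 is used — shifts +4, +2 over and over.
Decoding vwryea: v−4=r, w−2=u, r−4=n, y−2=w, e−4=a, a−2=y.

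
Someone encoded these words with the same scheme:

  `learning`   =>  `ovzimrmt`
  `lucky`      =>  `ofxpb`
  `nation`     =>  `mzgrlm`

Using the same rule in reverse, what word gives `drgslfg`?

without

Each pair mirrors across the alphabet (l↔o, e↔v, a↔z): positions sum to 25. Each letter is replaced by its mirror in the alphabet: a↔z, b↔y, c↔x, and so on (the Atbash cipher).
Reversing it on drgslfg: d↔w, r↔i, g↔t, s↔h, l↔o, f↔u, g↔t.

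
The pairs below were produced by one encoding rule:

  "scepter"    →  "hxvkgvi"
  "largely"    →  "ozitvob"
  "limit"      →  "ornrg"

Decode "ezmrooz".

Each pair mirrors across the alphabet (s↔h, c↔x, e↔v): positions sum to 25. Each letter is replaced by its mirror in the alphabet: a↔z, b↔y, c↔x, and so on (the Atbash cipher).
Decoding ezmrooz: e↔v, z↔a, m↔n, r↔i, o↔l, o↔l, z↔a.

vanilla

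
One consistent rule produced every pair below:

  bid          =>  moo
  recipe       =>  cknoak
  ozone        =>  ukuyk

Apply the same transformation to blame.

The shift depends on letter class: consonant b→m is +11, but vowel i→o is +6. The rule splits by letter class: vowels +6, consonants +11.
On blame: b(cons)+11=m, l(cons)+11=w, a(vowel)+6=g, m(cons)+11=x, e(vowel)+6=k.

mwgxk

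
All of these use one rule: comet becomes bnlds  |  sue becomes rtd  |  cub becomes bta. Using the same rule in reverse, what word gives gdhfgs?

This is a Caesar cipher with shift 25.
Reversing it on gdhfgs: g−25=h, d−25=e, h−25=i, f−25=g, g−25=h, s−25=t.

height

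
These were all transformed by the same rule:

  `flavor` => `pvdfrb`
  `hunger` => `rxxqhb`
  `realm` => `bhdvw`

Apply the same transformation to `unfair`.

xxpdlb

The shift depends on letter class: consonant f→p is +10, but vowel a→d is +3. Two shifts are in play — +3 for a/e/i/o/u, +10 for every other letter.
Applying it to unfair: u(vowel)+3=x, n(cons)+10=x, f(cons)+10=p, a(vowel)+3=d, i(vowel)+3=l, r(cons)+10=b.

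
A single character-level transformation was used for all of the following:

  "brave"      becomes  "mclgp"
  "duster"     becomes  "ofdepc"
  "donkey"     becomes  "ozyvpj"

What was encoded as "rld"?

gas

Compare letters: b→m is +11, r→c is +11, a→l is +11 — a constant shift. It's a constant shift of +11 (ROT11).
Undoing it on rld: r−11=g, l−11=a, d−11=s.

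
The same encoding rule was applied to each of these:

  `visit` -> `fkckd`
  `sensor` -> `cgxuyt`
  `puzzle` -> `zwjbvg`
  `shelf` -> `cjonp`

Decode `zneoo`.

Shifts by position in visit: pos 0: v→f (+10), pos 1: i→k (+2), pos 2: s→c (+10), pos 3: i→k (+2) — repeating every 2. A repeating key of period 2 is used — shifts +10, +2 over and over.
Reversing it on zneoo: z−10=p, n−2=l, e−10=u, o−2=m, o−10=e.

plume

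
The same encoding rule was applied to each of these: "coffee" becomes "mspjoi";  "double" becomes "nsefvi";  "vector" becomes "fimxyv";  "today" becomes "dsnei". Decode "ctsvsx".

It's a Vigenère-style cipher with numeric key [10,4]: position i shifts by key[i mod 2].
Undoing it on ctsvsx: c−10=s, t−4=p, s−10=i, v−4=r, s−10=i, x−4=t.

spirit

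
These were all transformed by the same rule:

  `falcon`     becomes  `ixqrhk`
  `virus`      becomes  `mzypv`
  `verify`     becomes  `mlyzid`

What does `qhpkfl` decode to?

lounge

f(5)→i(8) and a(0)→x(23) fit y≡23x+23 (mod 26); the inverse of 23 mod 26 is 17. Treating letters as 0–25, the rule is x ↦ 23x + 23 (mod 26).
Decoding qhpkfl: q(16)→17·(16−23)≡11=l; h(7)→17·(7−23)≡14=o; p(15)→17·(15−23)≡20=u; k(10)→17·(10−23)≡13=n; f(5)→17·(5−23)≡6=g; l(11)→17·(11−23)≡4=e (all mod 26).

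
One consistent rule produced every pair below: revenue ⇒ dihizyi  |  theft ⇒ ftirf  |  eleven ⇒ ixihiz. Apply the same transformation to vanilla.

The shift depends on letter class: consonant r→d is +12, but vowel e→i is +4. Two shifts are in play — +4 for a/e/i/o/u, +12 for every other letter.
On vanilla: v(cons)+12=h, a(vowel)+4=e, n(cons)+12=z, i(vowel)+4=m, l(cons)+12=x, l(cons)+12=x, a(vowel)+4=e.

hezmxxe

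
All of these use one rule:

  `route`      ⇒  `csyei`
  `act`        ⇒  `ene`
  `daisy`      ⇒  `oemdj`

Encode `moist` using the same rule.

Two shifts are in play — +4 for a/e/i/o/u, +11 for every other letter.
On moist: m(cons)+11=x, o(vowel)+4=s, i(vowel)+4=m, s(cons)+11=d, t(cons)+11=e.

xsmde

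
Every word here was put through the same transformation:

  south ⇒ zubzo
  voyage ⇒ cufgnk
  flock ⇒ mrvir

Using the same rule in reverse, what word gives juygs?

coral

The shifts repeat in a cycle of length 2: positions 0,1,… shift by +7, +6, then the pattern repeats.
Undoing it on juygs: j−7=c, u−6=o, y−7=r, g−6=a, s−7=l.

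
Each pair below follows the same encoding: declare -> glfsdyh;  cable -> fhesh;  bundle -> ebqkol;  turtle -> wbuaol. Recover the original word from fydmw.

Shifts by position in declare: pos 0: d→g (+3), pos 1: e→l (+7), pos 2: c→f (+3), pos 3: l→s (+7) — repeating every 2. The shifts repeat in a cycle of length 2: positions 0,1,… shift by +3, +7, then the pattern repeats.
Undoing it on fydmw: f−3=c, y−7=r, d−3=a, m−7=f, w−3=t.

craft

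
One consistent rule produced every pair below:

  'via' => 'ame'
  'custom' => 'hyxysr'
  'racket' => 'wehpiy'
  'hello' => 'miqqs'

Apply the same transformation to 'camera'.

The shift depends on letter class: consonant v→a is +5, but vowel i→m is +4. Two shifts are in play — +4 for a/e/i/o/u, +5 for every other letter.
On camera: c(cons)+5=h, a(vowel)+4=e, m(cons)+5=r, e(vowel)+4=i, r(cons)+5=w, a(vowel)+4=e.

heriwe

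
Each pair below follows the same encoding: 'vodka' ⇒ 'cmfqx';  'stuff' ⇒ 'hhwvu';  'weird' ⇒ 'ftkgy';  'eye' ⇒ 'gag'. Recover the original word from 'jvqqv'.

tooth

The output letters match the input read backwards, each shifted +2: vodka reversed is akdov. Read the word backwards and shift each letter +2.
Reversing it on jvqqv: shift back: j−2=h, v−2=t, q−2=o, q−2=o, v−2=t → htoot; then reverse → tooth.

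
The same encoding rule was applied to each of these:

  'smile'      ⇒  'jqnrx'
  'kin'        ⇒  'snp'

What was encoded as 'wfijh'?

cedar

The output letters match the input read backwards, each shifted +5: smile reversed is elims. The word is reversed, then every letter is shifted forward by 5.
Reversing it on wfijh: shift back: w−5=r, f−5=a, i−5=d, j−5=e, h−5=c → radec; then reverse → cedar.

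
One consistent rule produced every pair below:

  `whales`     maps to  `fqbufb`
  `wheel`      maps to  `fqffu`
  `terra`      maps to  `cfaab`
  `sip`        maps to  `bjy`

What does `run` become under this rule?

The shift depends on letter class: consonant w→f is +9, but vowel a→b is +1. Two shifts are in play — +1 for a/e/i/o/u, +9 for every other letter.
Applying it to run: r(cons)+9=a, u(vowel)+1=v, n(cons)+9=w.

avw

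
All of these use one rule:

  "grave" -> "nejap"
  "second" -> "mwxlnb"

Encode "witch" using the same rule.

The output letters match the input read backwards, each shifted +9: grave reversed is evarg. Read the word backwards and shift each letter +9.
Applying it to witch: reverse → hctiw; then shift: h+9=q, c+9=l, t+9=c, i+9=r, w+9=f.

qlcrf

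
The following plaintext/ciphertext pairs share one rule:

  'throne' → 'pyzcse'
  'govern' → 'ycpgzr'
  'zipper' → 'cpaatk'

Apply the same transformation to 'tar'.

cle

The word is reversed, then every letter is shifted forward by 11.
On tar: reverse → rat; then shift: r+11=c, a+11=l, t+11=e.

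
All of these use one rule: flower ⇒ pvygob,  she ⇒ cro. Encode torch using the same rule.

Compare letters: f→p is +10, l→v is +10, o→y is +10 — a constant shift. It's a constant shift of +10 (ROT10).
For torch: t+10=d, o+10=y, r+10=b, c+10=m, h+10=r.

dybmr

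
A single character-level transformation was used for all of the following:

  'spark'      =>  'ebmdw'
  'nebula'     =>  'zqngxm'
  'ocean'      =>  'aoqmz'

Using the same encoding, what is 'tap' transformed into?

fmb

It's a constant shift of +12 (ROT12).
Applying it to tap: t+12=f, a+12=m, p+12=b.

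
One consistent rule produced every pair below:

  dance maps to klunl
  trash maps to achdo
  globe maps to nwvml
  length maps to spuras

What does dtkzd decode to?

widow

Shifts by position in dance: pos 0: d→k (+7), pos 1: a→l (+11), pos 2: n→u (+7), pos 3: c→n (+11) — repeating every 2. It's a Vigenère-style cipher with numeric key [7,11]: position i shifts by key[i mod 2].
Undoing it on dtkzd: d−7=w, t−11=i, k−7=d, z−11=o, d−7=w.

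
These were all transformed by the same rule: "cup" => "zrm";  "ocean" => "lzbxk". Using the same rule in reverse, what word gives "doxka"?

Compare letters: c→z is +23, u→r is +23, p→m is +23 — a constant shift. This is a Caesar cipher with shift 23.
Decoding doxka: d−23=g, o−23=r, x−23=a, k−23=n, a−23=d.

grand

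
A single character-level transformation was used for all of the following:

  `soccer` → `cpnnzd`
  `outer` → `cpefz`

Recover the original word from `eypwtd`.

silent

The output letters match the input read backwards, each shifted +11: soccer reversed is reccos. Read the word backwards and shift each letter +11.
Decoding eypwtd: shift back: e−11=t, y−11=n, p−11=e, w−11=l, t−11=i, d−11=s → tnelis; then reverse → silent.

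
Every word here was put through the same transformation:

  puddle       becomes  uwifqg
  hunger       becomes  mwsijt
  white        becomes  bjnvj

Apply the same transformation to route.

Shifts by position in puddle: pos 0: p→u (+5), pos 1: u→w (+2), pos 2: d→i (+5), pos 3: d→f (+2) — repeating every 2. The shifts repeat in a cycle of length 2: positions 0,1,… shift by +5, +2, then the pattern repeats.
For route: r+5=w, o+2=q, u+5=z, t+2=v, e+5=j.

wqzvj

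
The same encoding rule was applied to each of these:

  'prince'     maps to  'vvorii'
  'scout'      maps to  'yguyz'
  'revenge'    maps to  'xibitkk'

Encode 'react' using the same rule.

xiggz

Shifts by position in prince: pos 0: p→v (+6), pos 1: r→v (+4), pos 2: i→o (+6), pos 3: n→r (+4) — repeating every 2. A repeating key of period 2 is used — shifts +6, +4 over and over.
On react: r+6=x, e+4=i, a+6=g, c+4=g, t+6=z.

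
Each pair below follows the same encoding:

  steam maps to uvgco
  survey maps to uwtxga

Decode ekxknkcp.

civilian

Compare letters: s→u is +2, t→v is +2, e→g is +2 — a constant shift. It's a constant shift of +2 (ROT2).
Reversing it on ekxknkcp: e−2=c, k−2=i, x−2=v, k−2=i, n−2=l, k−2=i, c−2=a, p−2=n.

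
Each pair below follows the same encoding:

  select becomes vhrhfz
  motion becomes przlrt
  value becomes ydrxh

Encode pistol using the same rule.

Shifts by position in select: pos 0: s→v (+3), pos 1: e→h (+3), pos 2: l→r (+6), pos 3: e→h (+3), pos 4: c→f (+3), pos 5: t→z (+6) — repeating every 3. A repeating key of period 3 is used — shifts +3, +3, +6 over and over.
Applying it to pistol: p+3=s, i+3=l, s+6=y, t+3=w, o+3=r, l+6=r.

slywrr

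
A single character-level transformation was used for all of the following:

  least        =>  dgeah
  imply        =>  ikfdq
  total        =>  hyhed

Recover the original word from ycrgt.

owner

l(11)→d(3) and e(4)→g(6) fit y≡7x+4 (mod 26); the inverse of 7 mod 26 is 15. Treating letters as 0–25, the rule is x ↦ 7x + 4 (mod 26).
Undoing it on ycrgt: y(24)→15·(24−4)≡14=o; c(2)→15·(2−4)≡22=w; r(17)→15·(17−4)≡13=n; g(6)→15·(6−4)≡4=e; t(19)→15·(19−4)≡17=r (all mod 26).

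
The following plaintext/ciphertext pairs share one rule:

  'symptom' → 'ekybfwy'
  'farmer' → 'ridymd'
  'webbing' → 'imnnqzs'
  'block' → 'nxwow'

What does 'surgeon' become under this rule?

The shift depends on letter class: consonant s→e is +12, but vowel o→w is +8. Vowels shift forward by 8 and consonants shift forward by 12.
For surgeon: s(cons)+12=e, u(vowel)+8=c, r(cons)+12=d, g(cons)+12=s, e(vowel)+8=m, o(vowel)+8=w, n(cons)+12=z.

ecdsmwz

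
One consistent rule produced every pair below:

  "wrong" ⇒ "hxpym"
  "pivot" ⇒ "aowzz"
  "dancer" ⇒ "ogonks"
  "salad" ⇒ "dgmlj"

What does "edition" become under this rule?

It's a Vigenère-style cipher with numeric key [11,6,1]: position i shifts by key[i mod 3].
Applying it to edition: e+11=p, d+6=j, i+1=j, t+11=e, i+6=o, o+1=p, n+11=y.

pjjeopy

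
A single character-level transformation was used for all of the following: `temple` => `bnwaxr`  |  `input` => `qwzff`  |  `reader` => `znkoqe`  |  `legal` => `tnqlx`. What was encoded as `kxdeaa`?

In temple: t→b is +8, e→n is +9, m→w is +10, p→a is +11 — the shift increases by 1 each position. The shift increases by 1 at each position, starting from +8: 8, 9, 10, ….
Decoding kxdeaa: k−8=c, x−9=o, d−10=t, e−11=t, a−12=o, a−13=n.

cotton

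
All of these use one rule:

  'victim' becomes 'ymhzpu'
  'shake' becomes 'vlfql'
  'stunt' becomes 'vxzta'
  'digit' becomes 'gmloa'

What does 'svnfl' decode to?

prize

In victim: v→y is +3, i→m is +4, c→h is +5, t→z is +6 — the shift increases by 1 each position. Each letter shifts forward by (position + 3), i.e. 3, 4, 5, … — the shift grows by one for each successive letter.
Undoing it on svnfl: s−3=p, v−4=r, n−5=i, f−6=z, l−7=e.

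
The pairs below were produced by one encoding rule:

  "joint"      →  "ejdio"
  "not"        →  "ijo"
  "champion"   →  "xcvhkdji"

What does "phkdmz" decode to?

Compare letters: j→e is +21, o→j is +21, i→d is +21 — a constant shift. Each letter is shifted forward by 21 in the alphabet (a Caesar shift of +21).
Undoing it on phkdmz: p−21=u, h−21=m, k−21=p, d−21=i, m−21=r, z−21=e.

umpire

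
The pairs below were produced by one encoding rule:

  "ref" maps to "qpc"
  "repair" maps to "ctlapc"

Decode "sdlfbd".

squash

The output letters match the input read backwards, each shifted +11: ref reversed is fer. Two steps: reverse the string, then apply a Caesar shift of +11.
Decoding sdlfbd: shift back: s−11=h, d−11=s, l−11=a, f−11=u, b−11=q, d−11=s → hsauqs; then reverse → squash.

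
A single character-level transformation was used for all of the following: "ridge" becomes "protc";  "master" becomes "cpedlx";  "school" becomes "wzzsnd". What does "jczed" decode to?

story

The output letters match the input read backwards, each shifted +11: ridge reversed is egdir. The word is reversed, then every letter is shifted forward by 11.
Decoding jczed: shift back: j−11=y, c−11=r, z−11=o, e−11=t, d−11=s → yrots; then reverse → story.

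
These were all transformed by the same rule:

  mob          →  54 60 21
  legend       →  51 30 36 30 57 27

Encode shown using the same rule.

72 39 60 84 57

m(#13)→54 and o(#15)→60: differences scale by 3, so n = 3·pos + 15. With a=1..z=26, the number is 3·pos + 15.
For shown: s=19→72, h=8→39, o=15→60, w=23→84, n=14→57.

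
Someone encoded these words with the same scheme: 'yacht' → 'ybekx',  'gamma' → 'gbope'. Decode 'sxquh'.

In yacht: y→y is +0, a→b is +1, c→e is +2, h→k is +3 — the shift increases by 1 each position. Letter i (0-indexed) is shifted by i+0, so successive shifts are 0, 1, 2, ….
Decoding sxquh: s−0=s, x−1=w, q−2=o, u−3=r, h−4=d.

sword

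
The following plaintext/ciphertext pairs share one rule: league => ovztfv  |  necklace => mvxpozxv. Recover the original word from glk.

Each pair mirrors across the alphabet (l↔o, e↔v, a↔z): positions sum to 25. Letters are reflected about the middle of the alphabet (position → 25−position): Atbash.
Undoing it on glk: g↔t, l↔o, k↔p.

top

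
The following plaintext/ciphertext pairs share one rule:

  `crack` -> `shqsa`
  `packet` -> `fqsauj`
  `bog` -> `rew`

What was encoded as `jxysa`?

thick

Every letter moves 16 places later in the alphabet, wrapping around z→a.
Undoing it on jxysa: j−16=t, x−16=h, y−16=i, s−16=c, a−16=k.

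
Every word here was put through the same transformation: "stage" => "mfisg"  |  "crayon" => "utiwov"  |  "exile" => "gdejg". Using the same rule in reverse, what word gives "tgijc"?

realm

s(18)→m(12) and t(19)→f(5) fit y≡19x+8 (mod 26); the inverse of 19 mod 26 is 11. Treating letters as 0–25, the rule is x ↦ 19x + 8 (mod 26).
Decoding tgijc: t(19)→11·(19−8)≡17=r; g(6)→11·(6−8)≡4=e; i(8)→11·(8−8)≡0=a; j(9)→11·(9−8)≡11=l; c(2)→11·(2−8)≡12=m (all mod 26).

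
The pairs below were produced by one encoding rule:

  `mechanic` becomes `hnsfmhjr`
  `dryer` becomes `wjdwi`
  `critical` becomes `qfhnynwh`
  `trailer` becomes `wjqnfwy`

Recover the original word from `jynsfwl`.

granite

The output letters match the input read backwards, each shifted +5: mechanic reversed is cinahcem. The word is reversed, then every letter is shifted forward by 5.
Decoding jynsfwl: shift back: j−5=e, y−5=t, n−5=i, s−5=n, f−5=a, w−5=r, l−5=g → etinarg; then reverse → granite.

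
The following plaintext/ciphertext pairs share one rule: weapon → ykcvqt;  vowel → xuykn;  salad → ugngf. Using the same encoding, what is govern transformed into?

iuxktt

Shifts by position in weapon: pos 0: w→y (+2), pos 1: e→k (+6), pos 2: a→c (+2), pos 3: p→v (+6) — repeating every 2. It's a Vigenère-style cipher with numeric key [2,6]: position i shifts by key[i mod 2].
For govern: g+2=i, o+6=u, v+2=x, e+6=k, r+2=t, n+6=t.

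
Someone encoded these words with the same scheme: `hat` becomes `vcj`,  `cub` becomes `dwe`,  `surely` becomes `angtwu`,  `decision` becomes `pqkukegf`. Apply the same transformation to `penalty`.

The output letters match the input read backwards, each shifted +2: hat reversed is tah. Read the word backwards and shift each letter +2.
For penalty: reverse → ytlanep; then shift: y+2=a, t+2=v, l+2=n, a+2=c, n+2=p, e+2=g, p+2=r.

avncpgr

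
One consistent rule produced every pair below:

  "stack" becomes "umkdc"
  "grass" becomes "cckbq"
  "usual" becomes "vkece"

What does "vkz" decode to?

The output letters match the input read backwards, each shifted +10: stack reversed is kcats. The word is reversed, then every letter is shifted forward by 10.
Undoing it on vkz: shift back: v−10=l, k−10=a, z−10=p → lap; then reverse → pal.

pal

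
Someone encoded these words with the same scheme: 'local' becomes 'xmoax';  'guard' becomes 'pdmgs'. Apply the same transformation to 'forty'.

kfdar

The output letters match the input read backwards, each shifted +12: local reversed is lacol. The word is reversed, then every letter is shifted forward by 12.
Applying it to forty: reverse → ytrof; then shift: y+12=k, t+12=f, r+12=d, o+12=a, f+12=r.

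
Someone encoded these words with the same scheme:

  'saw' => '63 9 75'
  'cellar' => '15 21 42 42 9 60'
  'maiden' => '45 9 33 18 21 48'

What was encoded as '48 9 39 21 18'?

The formula is n = 3×(alphabet index, a=1) + 6.
Undoing it on 48 9 39 21 18: 48→(48−6)÷3=14=n, 9→(9−6)÷3=1=a, 39→(39−6)÷3=11=k, 21→(21−6)÷3=5=e, 18→(18−6)÷3=4=d.

naked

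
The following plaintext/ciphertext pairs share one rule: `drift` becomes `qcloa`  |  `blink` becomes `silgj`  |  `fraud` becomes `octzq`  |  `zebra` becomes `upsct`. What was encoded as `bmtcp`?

share

d(3)→q(16) and r(17)→c(2) fit y≡25x+19 (mod 26); the inverse of 25 mod 26 is 25. Treating letters as 0–25, the rule is x ↦ 25x + 19 (mod 26).
Decoding bmtcp: b(1)→25·(1−19)≡18=s; m(12)→25·(12−19)≡7=h; t(19)→25·(19−19)≡0=a; c(2)→25·(2−19)≡17=r; p(15)→25·(15−19)≡4=e (all mod 26).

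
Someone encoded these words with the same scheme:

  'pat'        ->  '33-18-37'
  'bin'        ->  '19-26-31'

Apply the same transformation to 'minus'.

p is letter #16 and maps to 33: an offset of 17. Each letter is replaced by its alphabet position (a=1..z=26) + 17.
Applying it to minus: m=13→30, i=9→26, n=14→31, u=21→38, s=19→36.

30-26-31-38-36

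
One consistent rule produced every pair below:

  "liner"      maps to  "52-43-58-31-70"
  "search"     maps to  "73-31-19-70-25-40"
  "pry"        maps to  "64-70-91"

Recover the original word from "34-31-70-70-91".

The formula is n = 3×(alphabet index, a=1) + 16.
Reversing it on 34-31-70-70-91: 34→(34−16)÷3=6=f, 31→(31−16)÷3=5=e, 70→(70−16)÷3=18=r, 70→(70−16)÷3=18=r, 91→(91−16)÷3=25=y.

ferry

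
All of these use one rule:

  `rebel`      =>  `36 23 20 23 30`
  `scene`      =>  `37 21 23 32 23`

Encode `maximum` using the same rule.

31 19 42 27 31 39 31

Each letter is replaced by its alphabet position (a=1..z=26) + 18.
Applying it to maximum: m=13→31, a=1→19, x=24→42, i=9→27, m=13→31, u=21→39, m=13→31.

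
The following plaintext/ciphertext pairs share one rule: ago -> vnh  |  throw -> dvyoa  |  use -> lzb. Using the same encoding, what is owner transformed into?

The output letters match the input read backwards, each shifted +7: ago reversed is oga. The word is reversed, then every letter is shifted forward by 7.
For owner: reverse → renwo; then shift: r+7=y, e+7=l, n+7=u, w+7=d, o+7=v.

yludv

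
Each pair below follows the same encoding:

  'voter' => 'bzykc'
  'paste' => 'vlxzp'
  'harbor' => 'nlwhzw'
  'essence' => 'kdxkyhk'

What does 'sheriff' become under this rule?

Shifts by position in voter: pos 0: v→b (+6), pos 1: o→z (+11), pos 2: t→y (+5), pos 3: e→k (+6), pos 4: r→c (+11) — repeating every 3. A repeating key of period 3 is used — shifts +6, +11, +5 over and over.
Applying it to sheriff: s+6=y, h+11=s, e+5=j, r+6=x, i+11=t, f+5=k, f+6=l.

ysjxtkl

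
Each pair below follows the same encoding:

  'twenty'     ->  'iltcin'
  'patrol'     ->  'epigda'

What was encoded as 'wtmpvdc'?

hexagon

Compare letters: t→i is +15, w→l is +15, e→t is +15 — a constant shift. Each letter is shifted forward by 15 in the alphabet (a Caesar shift of +15).
Decoding wtmpvdc: w−15=h, t−15=e, m−15=x, p−15=a, v−15=g, d−15=o, c−15=n.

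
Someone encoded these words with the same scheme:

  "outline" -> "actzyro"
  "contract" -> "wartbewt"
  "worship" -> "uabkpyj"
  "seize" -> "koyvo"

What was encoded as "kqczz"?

o(14)→a(0) and u(20)→c(2) fit y≡9x+4 (mod 26); the inverse of 9 mod 26 is 3. This is an affine cipher: with a=0,…,z=25, each position x becomes (9x+4) mod 26.
Undoing it on kqczz: k(10)→3·(10−4)≡18=s; q(16)→3·(16−4)≡10=k; c(2)→3·(2−4)≡20=u; z(25)→3·(25−4)≡11=l; z(25)→3·(25−4)≡11=l (all mod 26).

skull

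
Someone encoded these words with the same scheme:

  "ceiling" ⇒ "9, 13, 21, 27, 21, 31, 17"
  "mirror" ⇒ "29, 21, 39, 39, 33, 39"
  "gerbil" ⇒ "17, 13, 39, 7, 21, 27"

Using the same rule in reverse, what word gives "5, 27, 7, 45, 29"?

album

Each letter becomes 2×(its alphabet position, a=1..z=26) + 3.
Reversing it on 5, 27, 7, 45, 29: 5→(5−3)÷2=1=a, 27→(27−3)÷2=12=l, 7→(7−3)÷2=2=b, 45→(45−3)÷2=21=u, 29→(29−3)÷2=13=m.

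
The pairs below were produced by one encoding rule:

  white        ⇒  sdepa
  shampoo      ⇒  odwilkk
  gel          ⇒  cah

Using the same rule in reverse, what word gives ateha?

Compare letters: w→s is +22, h→d is +22, i→e is +22 — a constant shift. Each letter is shifted forward by 22 in the alphabet (a Caesar shift of +22).
Decoding ateha: a−22=e, t−22=x, e−22=i, h−22=l, a−22=e.

exile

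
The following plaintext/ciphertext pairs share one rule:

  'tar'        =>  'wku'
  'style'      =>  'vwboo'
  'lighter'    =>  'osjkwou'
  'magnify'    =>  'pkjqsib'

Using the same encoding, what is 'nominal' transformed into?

qypsqko

The shift depends on letter class: consonant t→w is +3, but vowel a→k is +10. Vowels shift forward by 10 and consonants shift forward by 3.
Applying it to nominal: n(cons)+3=q, o(vowel)+10=y, m(cons)+3=p, i(vowel)+10=s, n(cons)+3=q, a(vowel)+10=k, l(cons)+3=o.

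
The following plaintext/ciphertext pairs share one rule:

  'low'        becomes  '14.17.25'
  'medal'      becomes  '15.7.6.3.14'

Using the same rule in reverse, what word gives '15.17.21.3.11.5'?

l is letter #12 and maps to 14: an offset of 2. Letters become their 1-based position plus 2 (so a→3, b→4, …).
Decoding 15.17.21.3.11.5: 15→(15−2)÷1=13=m, 17→(17−2)÷1=15=o, 21→(21−2)÷1=19=s, 3→(3−2)÷1=1=a, 11→(11−2)÷1=9=i, 5→(5−2)÷1=3=c.

mosaic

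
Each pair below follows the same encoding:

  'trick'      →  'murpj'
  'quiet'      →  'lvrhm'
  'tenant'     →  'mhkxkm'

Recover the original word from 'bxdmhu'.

Each letter's alphabet position (a=0..z=25) is mapped through 9·x+23 mod 26 — an affine cipher.
Reversing it on bxdmhu: b(1)→3·(1−23)≡12=m; x(23)→3·(23−23)≡0=a; d(3)→3·(3−23)≡18=s; m(12)→3·(12−23)≡19=t; h(7)→3·(7−23)≡4=e; u(20)→3·(20−23)≡17=r (all mod 26).

master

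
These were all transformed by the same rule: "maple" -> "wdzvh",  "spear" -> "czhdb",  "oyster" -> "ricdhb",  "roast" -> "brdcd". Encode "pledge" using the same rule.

The shift depends on letter class: consonant m→w is +10, but vowel a→d is +3. Vowels shift forward by 3 and consonants shift forward by 10.
On pledge: p(cons)+10=z, l(cons)+10=v, e(vowel)+3=h, d(cons)+10=n, g(cons)+10=q, e(vowel)+3=h.

zvhnqh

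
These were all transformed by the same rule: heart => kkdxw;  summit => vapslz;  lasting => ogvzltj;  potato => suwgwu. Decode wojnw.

Shifts by position in heart: pos 0: h→k (+3), pos 1: e→k (+6), pos 2: a→d (+3), pos 3: r→x (+6) — repeating every 2. It's a Vigenère-style cipher with numeric key [3,6]: position i shifts by key[i mod 2].
Reversing it on wojnw: w−3=t, o−6=i, j−3=g, n−6=h, w−3=t.

tight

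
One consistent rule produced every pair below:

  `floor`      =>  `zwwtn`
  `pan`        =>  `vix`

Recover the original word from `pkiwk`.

The output letters match the input read backwards, each shifted +8: floor reversed is roolf. The word is reversed, then every letter is shifted forward by 8.
Decoding pkiwk: shift back: p−8=h, k−8=c, i−8=a, w−8=o, k−8=c → hcaoc; then reverse → coach.

coach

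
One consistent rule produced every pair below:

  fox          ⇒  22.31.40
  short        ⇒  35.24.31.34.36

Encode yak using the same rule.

41.17.27

f is letter #6 and maps to 22: an offset of 16. Each letter is replaced by its alphabet position (a=1..z=26) + 16.
For yak: y=25→41, a=1→17, k=11→27.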